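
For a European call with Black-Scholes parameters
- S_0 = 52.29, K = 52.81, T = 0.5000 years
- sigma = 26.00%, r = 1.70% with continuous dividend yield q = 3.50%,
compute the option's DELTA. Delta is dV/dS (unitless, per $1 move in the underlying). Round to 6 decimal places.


d1 = -0.0108536459; d2 = -0.1947014090
phi(d1) = 0.3989187831; exp(-qT) = 0.9826522357; exp(-rT) = 0.9915360229
N(d1) = 0.4956701068
Delta = exp(-qT) * N(d1) = 0.9826522357 * 0.4956701068 = 0.487071

Answer: Delta = 0.487071


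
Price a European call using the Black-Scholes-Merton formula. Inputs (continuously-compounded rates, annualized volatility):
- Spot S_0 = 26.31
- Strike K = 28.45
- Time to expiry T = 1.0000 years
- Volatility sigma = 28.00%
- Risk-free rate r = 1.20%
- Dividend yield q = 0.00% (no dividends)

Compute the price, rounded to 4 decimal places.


Answer: Price = 2.2130

Derivation:
d1 = (ln(S/K) + (r - q + 0.5*sigma^2) * T) / (sigma * sqrt(T)) = -0.09642523
d2 = d1 - sigma * sqrt(T) = -0.37642523
exp(-rT) = 0.98807171; exp(-qT) = 1.00000000
C = S_0 * exp(-qT) * N(d1) - K * exp(-rT) * N(d2)
N(d1) = 0.46159143; N(d2) = 0.35330039
C = 26.3100 * 1.00000000 * 0.46159143 - 28.4500 * 0.98807171 * 0.35330039 = 2.2130


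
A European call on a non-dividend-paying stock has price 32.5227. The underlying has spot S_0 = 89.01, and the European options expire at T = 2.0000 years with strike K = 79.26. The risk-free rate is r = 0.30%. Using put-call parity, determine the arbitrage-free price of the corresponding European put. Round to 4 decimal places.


Put-call parity: C - P = S_0 * exp(-qT) - K * exp(-rT).
S_0 * exp(-qT) = 89.0100 * 1.00000000 = 89.01000000
K * exp(-rT) = 79.2600 * 0.99401796 = 78.78586383
P = C - S*exp(-qT) + K*exp(-rT)
P = 32.5227 - 89.01000000 + 78.78586383 = 22.2986

Answer: Put price = 22.2986


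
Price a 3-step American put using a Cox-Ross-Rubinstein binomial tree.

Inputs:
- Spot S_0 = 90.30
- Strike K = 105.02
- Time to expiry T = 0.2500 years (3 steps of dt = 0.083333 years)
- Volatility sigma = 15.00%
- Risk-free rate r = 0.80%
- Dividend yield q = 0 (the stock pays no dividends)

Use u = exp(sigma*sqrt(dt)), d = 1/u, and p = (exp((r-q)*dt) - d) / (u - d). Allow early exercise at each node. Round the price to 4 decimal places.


Answer: Price = V(0,0) = 14.7200

Derivation:
dt = T/N = 0.083333
u = exp(sigma*sqrt(dt)) = 1.044252; d = 1/u = 0.957623
p = (exp((r-q)*dt) - d) / (u - d) = 0.496875
Discount per step: exp(-r*dt) = 0.999334
Stock lattice S(k, i) with i counting down-moves:
  k=0: S(0,0) = 90.3000
  k=1: S(1,0) = 94.2960; S(1,1) = 86.4733
  k=2: S(2,0) = 98.4688; S(2,1) = 90.3000; S(2,2) = 82.8088
  k=3: S(3,0) = 102.8263; S(3,1) = 94.2960; S(3,2) = 86.4733; S(3,3) = 79.2996
Terminal payoffs V(N, i) = max(K - S_T, 0):
  V(3,0) = 2.193688; V(3,1) = 10.724004; V(3,2) = 18.546657; V(3,3) = 25.720355
Backward induction: V(k, i) = exp(-r*dt) * [p * V(k+1, i) + (1-p) * V(k+1, i+1)]; then take max(V_cont, immediate exercise) for American.
  V(2,0) = exp(-r*dt) * [p*2.193688 + (1-p)*10.724004] = 6.481185; exercise = 6.551175; V(2,0) = max -> 6.551175
  V(2,1) = exp(-r*dt) * [p*10.724004 + (1-p)*18.546657] = 14.650010; exercise = 14.720000; V(2,1) = max -> 14.720000
  V(2,2) = exp(-r*dt) * [p*18.546657 + (1-p)*25.720355] = 22.141162; exercise = 22.211152; V(2,2) = max -> 22.211152
  V(1,0) = exp(-r*dt) * [p*6.551175 + (1-p)*14.720000] = 10.654014; exercise = 10.724004; V(1,0) = max -> 10.724004
  V(1,1) = exp(-r*dt) * [p*14.720000 + (1-p)*22.211152] = 18.476667; exercise = 18.546657; V(1,1) = max -> 18.546657
  V(0,0) = exp(-r*dt) * [p*10.724004 + (1-p)*18.546657] = 14.650010; exercise = 14.720000; V(0,0) = max -> 14.720000


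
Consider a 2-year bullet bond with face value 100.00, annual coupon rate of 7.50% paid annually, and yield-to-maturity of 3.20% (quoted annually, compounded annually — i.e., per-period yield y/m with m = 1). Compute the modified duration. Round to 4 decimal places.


Answer: Modified duration = 1.8729

Derivation:
Coupon per period c = face * coupon_rate / m = 7.500000
Periods per year m = 1; per-period yield y/m = 0.032000
Number of cashflows N = 2
Cashflows (t years, CF_t, discount factor 1/(1+y/m)^(m*t), PV):
  t = 1.0000: CF_t = 7.500000, DF = 0.968992, PV = 7.267442
  t = 2.0000: CF_t = 107.500000, DF = 0.938946, PV = 100.936693
Price P = sum_t PV_t = 108.204134
First compute Macaulay numerator sum_t t * PV_t:
  t * PV_t at t = 1.0000: 7.267442
  t * PV_t at t = 2.0000: 201.873385
Macaulay duration D = 209.140827 / 108.204134 = 1.932836
Modified duration = D / (1 + y/m) = 1.932836 / (1 + 0.032000) = 1.872903


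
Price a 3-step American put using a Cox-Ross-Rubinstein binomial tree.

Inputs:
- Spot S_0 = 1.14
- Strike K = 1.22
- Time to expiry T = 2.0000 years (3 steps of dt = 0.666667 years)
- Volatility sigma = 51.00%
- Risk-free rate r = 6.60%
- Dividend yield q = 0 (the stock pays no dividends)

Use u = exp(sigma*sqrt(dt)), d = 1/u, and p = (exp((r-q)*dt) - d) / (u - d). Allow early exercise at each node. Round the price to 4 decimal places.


dt = T/N = 0.666667
u = exp(sigma*sqrt(dt)) = 1.516512; d = 1/u = 0.659408
p = (exp((r-q)*dt) - d) / (u - d) = 0.449857
Discount per step: exp(-r*dt) = 0.956954
Stock lattice S(k, i) with i counting down-moves:
  k=0: S(0,0) = 1.1400
  k=1: S(1,0) = 1.7288; S(1,1) = 0.7517
  k=2: S(2,0) = 2.6218; S(2,1) = 1.1400; S(2,2) = 0.4957
  k=3: S(3,0) = 3.9760; S(3,1) = 1.7288; S(3,2) = 0.7517; S(3,3) = 0.3269
Terminal payoffs V(N, i) = max(K - S_T, 0):
  V(3,0) = 0.000000; V(3,1) = 0.000000; V(3,2) = 0.468275; V(3,3) = 0.893136
Backward induction: V(k, i) = exp(-r*dt) * [p * V(k+1, i) + (1-p) * V(k+1, i+1)]; then take max(V_cont, immediate exercise) for American.
  V(2,0) = exp(-r*dt) * [p*0.000000 + (1-p)*0.000000] = 0.000000; exercise = 0.000000; V(2,0) = max -> 0.000000
  V(2,1) = exp(-r*dt) * [p*0.000000 + (1-p)*0.468275] = 0.246529; exercise = 0.080000; V(2,1) = max -> 0.246529
  V(2,2) = exp(-r*dt) * [p*0.468275 + (1-p)*0.893136] = 0.671791; exercise = 0.724307; V(2,2) = max -> 0.724307
  V(1,0) = exp(-r*dt) * [p*0.000000 + (1-p)*0.246529] = 0.129788; exercise = 0.000000; V(1,0) = max -> 0.129788
  V(1,1) = exp(-r*dt) * [p*0.246529 + (1-p)*0.724307] = 0.487448; exercise = 0.468275; V(1,1) = max -> 0.487448
  V(0,0) = exp(-r*dt) * [p*0.129788 + (1-p)*0.487448] = 0.312496; exercise = 0.080000; V(0,0) = max -> 0.312496

Answer: Price = V(0,0) = 0.3125


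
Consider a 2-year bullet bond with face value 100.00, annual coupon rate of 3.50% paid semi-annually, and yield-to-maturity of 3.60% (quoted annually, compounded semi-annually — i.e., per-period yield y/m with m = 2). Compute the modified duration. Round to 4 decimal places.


Answer: Modified duration = 1.9145

Derivation:
Coupon per period c = face * coupon_rate / m = 1.750000
Periods per year m = 2; per-period yield y/m = 0.018000
Number of cashflows N = 4
Cashflows (t years, CF_t, discount factor 1/(1+y/m)^(m*t), PV):
  t = 0.5000: CF_t = 1.750000, DF = 0.982318, PV = 1.719057
  t = 1.0000: CF_t = 1.750000, DF = 0.964949, PV = 1.688661
  t = 1.5000: CF_t = 1.750000, DF = 0.947887, PV = 1.658803
  t = 2.0000: CF_t = 101.750000, DF = 0.931127, PV = 94.742165
Price P = sum_t PV_t = 99.808686
First compute Macaulay numerator sum_t t * PV_t:
  t * PV_t at t = 0.5000: 0.859528
  t * PV_t at t = 1.0000: 1.688661
  t * PV_t at t = 1.5000: 2.488204
  t * PV_t at t = 2.0000: 189.484330
Macaulay duration D = 194.520724 / 99.808686 = 1.948936
Modified duration = D / (1 + y/m) = 1.948936 / (1 + 0.018000) = 1.914475


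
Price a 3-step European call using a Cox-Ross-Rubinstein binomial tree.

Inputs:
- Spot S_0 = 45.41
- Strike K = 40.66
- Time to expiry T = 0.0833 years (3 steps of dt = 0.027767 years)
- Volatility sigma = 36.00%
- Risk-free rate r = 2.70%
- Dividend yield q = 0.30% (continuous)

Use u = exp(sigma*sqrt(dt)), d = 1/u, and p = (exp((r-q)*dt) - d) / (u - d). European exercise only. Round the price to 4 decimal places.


dt = T/N = 0.027767
u = exp(sigma*sqrt(dt)) = 1.061824; d = 1/u = 0.941776
p = (exp((r-q)*dt) - d) / (u - d) = 0.490560
Discount per step: exp(-r*dt) = 0.999251
Stock lattice S(k, i) with i counting down-moves:
  k=0: S(0,0) = 45.4100
  k=1: S(1,0) = 48.2174; S(1,1) = 42.7660
  k=2: S(2,0) = 51.1984; S(2,1) = 45.4100; S(2,2) = 40.2760
  k=3: S(3,0) = 54.3637; S(3,1) = 48.2174; S(3,2) = 42.7660; S(3,3) = 37.9310
Terminal payoffs V(N, i) = max(S_T - K, 0):
  V(3,0) = 13.703683; V(3,1) = 7.557419; V(3,2) = 2.106041; V(3,3) = 0.000000
Backward induction: V(k, i) = exp(-r*dt) * [p * V(k+1, i) + (1-p) * V(k+1, i+1)].
  V(2,0) = exp(-r*dt) * [p*13.703683 + (1-p)*7.557419] = 10.564610
  V(2,1) = exp(-r*dt) * [p*7.557419 + (1-p)*2.106041] = 4.776689
  V(2,2) = exp(-r*dt) * [p*2.106041 + (1-p)*0.000000] = 1.032366
  V(1,0) = exp(-r*dt) * [p*10.564610 + (1-p)*4.776689] = 7.610306
  V(1,1) = exp(-r*dt) * [p*4.776689 + (1-p)*1.032366] = 2.867033
  V(0,0) = exp(-r*dt) * [p*7.610306 + (1-p)*2.867033] = 5.190003

Answer: Price = V(0,0) = 5.1900


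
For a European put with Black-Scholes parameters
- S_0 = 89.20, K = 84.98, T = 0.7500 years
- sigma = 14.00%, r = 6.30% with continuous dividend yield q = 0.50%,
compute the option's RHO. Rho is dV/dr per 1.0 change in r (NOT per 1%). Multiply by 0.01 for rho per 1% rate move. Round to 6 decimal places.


Answer: Rho = -14.749847

Derivation:
d1 = 0.8191371793; d2 = 0.6978936227
phi(d1) = 0.2852379906; exp(-qT) = 0.9962570225; exp(-rT) = 0.9538489056
N(-d2) = 0.2426218615
Rho = -K*T*exp(-rT)*N(-d2) = -84.9800 * 0.7500 * 0.9538489056 * 0.2426218615 = -14.749847


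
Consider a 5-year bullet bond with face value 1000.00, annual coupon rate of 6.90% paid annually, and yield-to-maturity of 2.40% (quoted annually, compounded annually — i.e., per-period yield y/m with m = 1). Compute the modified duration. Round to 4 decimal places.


Coupon per period c = face * coupon_rate / m = 69.000000
Periods per year m = 1; per-period yield y/m = 0.024000
Number of cashflows N = 5
Cashflows (t years, CF_t, discount factor 1/(1+y/m)^(m*t), PV):
  t = 1.0000: CF_t = 69.000000, DF = 0.976562, PV = 67.382812
  t = 2.0000: CF_t = 69.000000, DF = 0.953674, PV = 65.803528
  t = 3.0000: CF_t = 69.000000, DF = 0.931323, PV = 64.261258
  t = 4.0000: CF_t = 69.000000, DF = 0.909495, PV = 62.755134
  t = 5.0000: CF_t = 1069.000000, DF = 0.888178, PV = 949.462731
Price P = sum_t PV_t = 1209.665463
First compute Macaulay numerator sum_t t * PV_t:
  t * PV_t at t = 1.0000: 67.382812
  t * PV_t at t = 2.0000: 131.607056
  t * PV_t at t = 3.0000: 192.783773
  t * PV_t at t = 4.0000: 251.020538
  t * PV_t at t = 5.0000: 4747.313653
Macaulay duration D = 5390.107832 / 1209.665463 = 4.455867
Modified duration = D / (1 + y/m) = 4.455867 / (1 + 0.024000) = 4.351432

Answer: Modified duration = 4.3514


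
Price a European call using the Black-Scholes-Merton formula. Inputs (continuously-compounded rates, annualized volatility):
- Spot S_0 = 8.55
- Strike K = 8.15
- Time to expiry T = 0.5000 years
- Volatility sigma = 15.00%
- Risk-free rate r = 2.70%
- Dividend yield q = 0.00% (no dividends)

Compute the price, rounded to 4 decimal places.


Answer: Price = 0.6626

Derivation:
d1 = (ln(S/K) + (r - q + 0.5*sigma^2) * T) / (sigma * sqrt(T)) = 0.63204368
d2 = d1 - sigma * sqrt(T) = 0.52597766
exp(-rT) = 0.98659072; exp(-qT) = 1.00000000
C = S_0 * exp(-qT) * N(d1) - K * exp(-rT) * N(d2)
N(d1) = 0.73632083; N(d2) = 0.70054814
C = 8.5500 * 1.00000000 * 0.73632083 - 8.1500 * 0.98659072 * 0.70054814 = 0.6626


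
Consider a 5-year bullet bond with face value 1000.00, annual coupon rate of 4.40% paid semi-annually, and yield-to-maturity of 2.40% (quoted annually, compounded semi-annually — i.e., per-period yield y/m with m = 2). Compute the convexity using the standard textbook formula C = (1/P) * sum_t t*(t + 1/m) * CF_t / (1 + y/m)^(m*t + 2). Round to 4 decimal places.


Answer: Convexity = 23.7608

Derivation:
Coupon per period c = face * coupon_rate / m = 22.000000
Periods per year m = 2; per-period yield y/m = 0.012000
Number of cashflows N = 10
Cashflows (t years, CF_t, discount factor 1/(1+y/m)^(m*t), PV):
  t = 0.5000: CF_t = 22.000000, DF = 0.988142, PV = 21.739130
  t = 1.0000: CF_t = 22.000000, DF = 0.976425, PV = 21.481354
  t = 1.5000: CF_t = 22.000000, DF = 0.964847, PV = 21.226635
  t = 2.0000: CF_t = 22.000000, DF = 0.953406, PV = 20.974935
  t = 2.5000: CF_t = 22.000000, DF = 0.942101, PV = 20.726221
  t = 3.0000: CF_t = 22.000000, DF = 0.930930, PV = 20.480455
  t = 3.5000: CF_t = 22.000000, DF = 0.919891, PV = 20.237604
  t = 4.0000: CF_t = 22.000000, DF = 0.908983, PV = 19.997632
  t = 4.5000: CF_t = 22.000000, DF = 0.898205, PV = 19.760506
  t = 5.0000: CF_t = 1022.000000, DF = 0.887554, PV = 907.080375
Price P = sum_t PV_t = 1093.704848
Convexity numerator sum_t t*(t + 1/m) * CF_t / (1+y/m)^(m*t + 2):
  t = 0.5000: term = 10.613317
  t = 1.0000: term = 31.462403
  t = 1.5000: term = 62.178662
  t = 2.0000: term = 102.402276
  t = 2.5000: term = 151.782030
  t = 3.0000: term = 209.975140
  t = 3.5000: term = 276.647089
  t = 4.0000: term = 351.471456
  t = 4.5000: term = 434.129763
  t = 5.0000: term = 24356.643502
Convexity = (1/P) * sum = 25987.305639 / 1093.704848 = 23.760803


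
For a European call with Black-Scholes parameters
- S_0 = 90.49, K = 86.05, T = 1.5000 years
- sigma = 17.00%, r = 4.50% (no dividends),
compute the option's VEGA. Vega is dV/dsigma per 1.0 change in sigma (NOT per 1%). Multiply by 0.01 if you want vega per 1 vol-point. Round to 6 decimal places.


Answer: Vega = 35.326167

Derivation:
d1 = 0.6699394056; d2 = 0.4617327775
phi(d1) = 0.3187500783; exp(-qT) = 1.0000000000; exp(-rT) = 0.9347277206
Vega = S * exp(-qT) * phi(d1) * sqrt(T) = 90.4900 * 1.0000000000 * 0.3187500783 * 1.2247448714 = 35.326167


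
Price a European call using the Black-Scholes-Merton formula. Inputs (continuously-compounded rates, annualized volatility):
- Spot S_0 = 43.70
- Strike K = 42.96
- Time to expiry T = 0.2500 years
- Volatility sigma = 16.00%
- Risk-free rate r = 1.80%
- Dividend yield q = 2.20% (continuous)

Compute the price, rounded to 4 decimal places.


d1 = (ln(S/K) + (r - q + 0.5*sigma^2) * T) / (sigma * sqrt(T)) = 0.24098315
d2 = d1 - sigma * sqrt(T) = 0.16098315
exp(-rT) = 0.99551011; exp(-qT) = 0.99451510
C = S_0 * exp(-qT) * N(d1) - K * exp(-rT) * N(d2)
N(d1) = 0.59521591; N(d2) = 0.56394666
C = 43.7000 * 0.99451510 * 0.59521591 - 42.9600 * 0.99551011 * 0.56394666 = 1.7499

Answer: Price = 1.7499


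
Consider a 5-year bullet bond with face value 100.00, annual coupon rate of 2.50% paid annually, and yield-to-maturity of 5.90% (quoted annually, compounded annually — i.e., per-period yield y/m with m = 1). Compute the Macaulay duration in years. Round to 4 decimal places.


Answer: Macaulay duration = 4.7393 years

Derivation:
Coupon per period c = face * coupon_rate / m = 2.500000
Periods per year m = 1; per-period yield y/m = 0.059000
Number of cashflows N = 5
Cashflows (t years, CF_t, discount factor 1/(1+y/m)^(m*t), PV):
  t = 1.0000: CF_t = 2.500000, DF = 0.944287, PV = 2.360718
  t = 2.0000: CF_t = 2.500000, DF = 0.891678, PV = 2.229195
  t = 3.0000: CF_t = 2.500000, DF = 0.842000, PV = 2.105000
  t = 4.0000: CF_t = 2.500000, DF = 0.795090, PV = 1.987724
  t = 5.0000: CF_t = 102.500000, DF = 0.750793, PV = 76.956280
Price P = sum_t PV_t = 85.638917
Macaulay numerator sum_t t * PV_t:
  t * PV_t at t = 1.0000: 2.360718
  t * PV_t at t = 2.0000: 4.458390
  t * PV_t at t = 3.0000: 6.315000
  t * PV_t at t = 4.0000: 7.950898
  t * PV_t at t = 5.0000: 384.781399
Macaulay duration D = (sum_t t * PV_t) / P = 405.866405 / 85.638917 = 4.739275


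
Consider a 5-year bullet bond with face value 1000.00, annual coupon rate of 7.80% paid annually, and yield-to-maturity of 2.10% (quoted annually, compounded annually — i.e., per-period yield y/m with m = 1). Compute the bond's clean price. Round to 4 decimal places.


Coupon per period c = face * coupon_rate / m = 78.000000
Periods per year m = 1; per-period yield y/m = 0.021000
Number of cashflows N = 5
Cashflows (t years, CF_t, discount factor 1/(1+y/m)^(m*t), PV):
  t = 1.0000: CF_t = 78.000000, DF = 0.979432, PV = 76.395690
  t = 2.0000: CF_t = 78.000000, DF = 0.959287, PV = 74.824379
  t = 3.0000: CF_t = 78.000000, DF = 0.939556, PV = 73.285385
  t = 4.0000: CF_t = 78.000000, DF = 0.920231, PV = 71.778046
  t = 5.0000: CF_t = 1078.000000, DF = 0.901304, PV = 971.605692
Price P = sum_t PV_t = 1267.889193

Answer: Price = 1267.8892


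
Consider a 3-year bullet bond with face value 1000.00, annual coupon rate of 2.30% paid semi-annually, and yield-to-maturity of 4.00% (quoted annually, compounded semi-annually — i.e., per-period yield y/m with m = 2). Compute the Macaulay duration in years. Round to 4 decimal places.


Answer: Macaulay duration = 2.9135 years

Derivation:
Coupon per period c = face * coupon_rate / m = 11.500000
Periods per year m = 2; per-period yield y/m = 0.020000
Number of cashflows N = 6
Cashflows (t years, CF_t, discount factor 1/(1+y/m)^(m*t), PV):
  t = 0.5000: CF_t = 11.500000, DF = 0.980392, PV = 11.274510
  t = 1.0000: CF_t = 11.500000, DF = 0.961169, PV = 11.053441
  t = 1.5000: CF_t = 11.500000, DF = 0.942322, PV = 10.836707
  t = 2.0000: CF_t = 11.500000, DF = 0.923845, PV = 10.624222
  t = 2.5000: CF_t = 11.500000, DF = 0.905731, PV = 10.415904
  t = 3.0000: CF_t = 1011.500000, DF = 0.887971, PV = 898.183053
Price P = sum_t PV_t = 952.387837
Macaulay numerator sum_t t * PV_t:
  t * PV_t at t = 0.5000: 5.637255
  t * PV_t at t = 1.0000: 11.053441
  t * PV_t at t = 1.5000: 16.255060
  t * PV_t at t = 2.0000: 21.248445
  t * PV_t at t = 2.5000: 26.039761
  t * PV_t at t = 3.0000: 2694.549159
Macaulay duration D = (sum_t t * PV_t) / P = 2774.783121 / 952.387837 = 2.913501


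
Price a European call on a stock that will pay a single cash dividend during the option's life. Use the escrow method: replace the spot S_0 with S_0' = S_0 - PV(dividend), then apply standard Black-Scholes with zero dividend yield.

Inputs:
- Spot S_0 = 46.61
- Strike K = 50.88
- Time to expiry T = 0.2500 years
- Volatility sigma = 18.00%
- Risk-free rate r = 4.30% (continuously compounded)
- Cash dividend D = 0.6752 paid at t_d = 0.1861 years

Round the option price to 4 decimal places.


Answer: Price = 0.3500

Derivation:
PV(D) = D * exp(-r * t_d) = 0.6752 * 0.99202963 = 0.66981841
S_0' = S_0 - PV(D) = 46.6100 - 0.66981841 = 45.94018159
d1 = (ln(S_0'/K) + (r + sigma^2/2)*T) / (sigma*sqrt(T)) = -0.97033077
d2 = d1 - sigma*sqrt(T) = -1.06033077
exp(-rT) = 0.98930757
N(d1) = 0.16594082; N(d2) = 0.14449707
C = S_0' * N(d1) - K * exp(-rT) * N(d2) = 45.94018159 * 0.16594082 - 50.8800 * 0.98930757 * 0.14449707 = 0.3500


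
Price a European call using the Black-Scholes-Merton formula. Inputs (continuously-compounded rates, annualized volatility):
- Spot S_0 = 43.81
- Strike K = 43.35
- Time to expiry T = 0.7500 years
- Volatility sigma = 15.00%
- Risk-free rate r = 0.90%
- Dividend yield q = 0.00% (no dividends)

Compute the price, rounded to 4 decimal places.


Answer: Price = 2.6451

Derivation:
d1 = (ln(S/K) + (r - q + 0.5*sigma^2) * T) / (sigma * sqrt(T)) = 0.19816893
d2 = d1 - sigma * sqrt(T) = 0.06826512
exp(-rT) = 0.99327273; exp(-qT) = 1.00000000
C = S_0 * exp(-qT) * N(d1) - K * exp(-rT) * N(d2)
N(d1) = 0.57854355; N(d2) = 0.52721270
C = 43.8100 * 1.00000000 * 0.57854355 - 43.3500 * 0.99327273 * 0.52721270 = 2.6451


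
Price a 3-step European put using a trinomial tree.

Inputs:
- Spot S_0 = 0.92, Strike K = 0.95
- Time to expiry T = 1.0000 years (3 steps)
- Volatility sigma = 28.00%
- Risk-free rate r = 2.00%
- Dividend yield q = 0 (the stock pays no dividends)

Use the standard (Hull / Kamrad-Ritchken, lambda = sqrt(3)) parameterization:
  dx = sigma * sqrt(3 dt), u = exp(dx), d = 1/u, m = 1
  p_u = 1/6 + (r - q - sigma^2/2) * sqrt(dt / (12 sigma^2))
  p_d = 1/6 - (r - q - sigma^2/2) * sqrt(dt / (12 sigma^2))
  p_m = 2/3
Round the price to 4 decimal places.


dt = T/N = 0.333333; dx = sigma*sqrt(3*dt) = 0.280000
u = exp(dx) = 1.323130; d = 1/u = 0.755784
p_u = 0.155238, p_m = 0.666667, p_d = 0.178095
Discount per step: exp(-r*dt) = 0.993356
Stock lattice S(k, j) with j the centered position index:
  k=0: S(0,+0) = 0.9200
  k=1: S(1,-1) = 0.6953; S(1,+0) = 0.9200; S(1,+1) = 1.2173
  k=2: S(2,-2) = 0.5255; S(2,-1) = 0.6953; S(2,+0) = 0.9200; S(2,+1) = 1.2173; S(2,+2) = 1.6106
  k=3: S(3,-3) = 0.3972; S(3,-2) = 0.5255; S(3,-1) = 0.6953; S(3,+0) = 0.9200; S(3,+1) = 1.2173; S(3,+2) = 1.6106; S(3,+3) = 2.1311
Terminal payoffs V(N, j) = max(K - S_T, 0):
  V(3,-3) = 0.552826; V(3,-2) = 0.424488; V(3,-1) = 0.254679; V(3,+0) = 0.030000; V(3,+1) = 0.000000; V(3,+2) = 0.000000; V(3,+3) = 0.000000
Backward induction: V(k, j) = exp(-r*dt) * [p_u * V(k+1, j+1) + p_m * V(k+1, j) + p_d * V(k+1, j-1)]
  V(2,-2) = exp(-r*dt) * [p_u*0.254679 + p_m*0.424488 + p_d*0.552826] = 0.418186
  V(2,-1) = exp(-r*dt) * [p_u*0.030000 + p_m*0.254679 + p_d*0.424488] = 0.248381
  V(2,+0) = exp(-r*dt) * [p_u*0.000000 + p_m*0.030000 + p_d*0.254679] = 0.064923
  V(2,+1) = exp(-r*dt) * [p_u*0.000000 + p_m*0.000000 + p_d*0.030000] = 0.005307
  V(2,+2) = exp(-r*dt) * [p_u*0.000000 + p_m*0.000000 + p_d*0.000000] = 0.000000
  V(1,-1) = exp(-r*dt) * [p_u*0.064923 + p_m*0.248381 + p_d*0.418186] = 0.248481
  V(1,+0) = exp(-r*dt) * [p_u*0.005307 + p_m*0.064923 + p_d*0.248381] = 0.087754
  V(1,+1) = exp(-r*dt) * [p_u*0.000000 + p_m*0.005307 + p_d*0.064923] = 0.015000
  V(0,+0) = exp(-r*dt) * [p_u*0.015000 + p_m*0.087754 + p_d*0.248481] = 0.104386

Answer: Price = V(0,0) = 0.1044


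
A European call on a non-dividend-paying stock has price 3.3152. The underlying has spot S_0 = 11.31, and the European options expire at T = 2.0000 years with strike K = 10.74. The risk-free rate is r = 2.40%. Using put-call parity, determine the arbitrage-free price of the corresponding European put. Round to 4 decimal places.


Put-call parity: C - P = S_0 * exp(-qT) - K * exp(-rT).
S_0 * exp(-qT) = 11.3100 * 1.00000000 = 11.31000000
K * exp(-rT) = 10.7400 * 0.95313379 = 10.23665687
P = C - S*exp(-qT) + K*exp(-rT)
P = 3.3152 - 11.31000000 + 10.23665687 = 2.2419

Answer: Put price = 2.2419


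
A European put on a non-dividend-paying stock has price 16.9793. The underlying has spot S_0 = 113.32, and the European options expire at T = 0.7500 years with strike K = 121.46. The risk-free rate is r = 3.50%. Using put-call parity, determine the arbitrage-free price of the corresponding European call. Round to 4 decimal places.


Put-call parity: C - P = S_0 * exp(-qT) - K * exp(-rT).
S_0 * exp(-qT) = 113.3200 * 1.00000000 = 113.32000000
K * exp(-rT) = 121.4600 * 0.97409154 = 118.31315800
C = P + S*exp(-qT) - K*exp(-rT)
C = 16.9793 + 113.32000000 - 118.31315800 = 11.9861

Answer: Call price = 11.9861


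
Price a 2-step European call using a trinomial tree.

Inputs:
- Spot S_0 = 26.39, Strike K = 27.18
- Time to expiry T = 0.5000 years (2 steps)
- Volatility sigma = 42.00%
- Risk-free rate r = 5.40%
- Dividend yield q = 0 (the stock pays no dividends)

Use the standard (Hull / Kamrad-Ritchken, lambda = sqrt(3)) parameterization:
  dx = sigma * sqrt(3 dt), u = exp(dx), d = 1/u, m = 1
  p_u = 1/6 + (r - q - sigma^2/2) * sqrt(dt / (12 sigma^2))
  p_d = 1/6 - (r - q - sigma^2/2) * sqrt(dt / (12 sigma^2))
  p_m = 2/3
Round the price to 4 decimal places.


dt = T/N = 0.250000; dx = sigma*sqrt(3*dt) = 0.363731
u = exp(dx) = 1.438687; d = 1/u = 0.695078
p_u = 0.154913, p_m = 0.666667, p_d = 0.178420
Discount per step: exp(-r*dt) = 0.986591
Stock lattice S(k, j) with j the centered position index:
  k=0: S(0,+0) = 26.3900
  k=1: S(1,-1) = 18.3431; S(1,+0) = 26.3900; S(1,+1) = 37.9669
  k=2: S(2,-2) = 12.7499; S(2,-1) = 18.3431; S(2,+0) = 26.3900; S(2,+1) = 37.9669; S(2,+2) = 54.6225
Terminal payoffs V(N, j) = max(S_T - K, 0):
  V(2,-2) = 0.000000; V(2,-1) = 0.000000; V(2,+0) = 0.000000; V(2,+1) = 10.786941; V(2,+2) = 27.442533
Backward induction: V(k, j) = exp(-r*dt) * [p_u * V(k+1, j+1) + p_m * V(k+1, j) + p_d * V(k+1, j-1)]
  V(1,-1) = exp(-r*dt) * [p_u*0.000000 + p_m*0.000000 + p_d*0.000000] = 0.000000
  V(1,+0) = exp(-r*dt) * [p_u*10.786941 + p_m*0.000000 + p_d*0.000000] = 1.648635
  V(1,+1) = exp(-r*dt) * [p_u*27.442533 + p_m*10.786941 + p_d*0.000000] = 11.289076
  V(0,+0) = exp(-r*dt) * [p_u*11.289076 + p_m*1.648635 + p_d*0.000000] = 2.809731

Answer: Price = V(0,0) = 2.8097


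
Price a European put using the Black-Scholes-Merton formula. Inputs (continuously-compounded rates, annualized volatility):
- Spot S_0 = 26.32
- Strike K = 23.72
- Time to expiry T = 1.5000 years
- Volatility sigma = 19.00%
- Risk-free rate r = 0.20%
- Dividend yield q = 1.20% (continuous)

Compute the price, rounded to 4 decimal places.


Answer: Price = 1.3565

Derivation:
d1 = (ln(S/K) + (r - q + 0.5*sigma^2) * T) / (sigma * sqrt(T)) = 0.49886021
d2 = d1 - sigma * sqrt(T) = 0.26615869
exp(-rT) = 0.99700450; exp(-qT) = 0.98216103
P = K * exp(-rT) * N(-d2) - S_0 * exp(-qT) * N(-d1)
N(-d1) = 0.30893893; N(-d2) = 0.39505850
P = 23.7200 * 0.99700450 * 0.39505850 - 26.3200 * 0.98216103 * 0.30893893 = 1.3565


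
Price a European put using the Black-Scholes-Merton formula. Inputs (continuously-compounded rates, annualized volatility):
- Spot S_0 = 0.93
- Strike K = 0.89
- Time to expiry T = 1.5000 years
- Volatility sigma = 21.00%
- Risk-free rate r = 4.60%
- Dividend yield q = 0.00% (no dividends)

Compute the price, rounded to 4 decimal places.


d1 = (ln(S/K) + (r - q + 0.5*sigma^2) * T) / (sigma * sqrt(T)) = 0.56780775
d2 = d1 - sigma * sqrt(T) = 0.31061133
exp(-rT) = 0.93332668; exp(-qT) = 1.00000000
P = K * exp(-rT) * N(-d2) - S_0 * exp(-qT) * N(-d1)
N(-d1) = 0.28508276; N(-d2) = 0.37804806
P = 0.8900 * 0.93332668 * 0.37804806 - 0.9300 * 1.00000000 * 0.28508276 = 0.0489

Answer: Price = 0.0489


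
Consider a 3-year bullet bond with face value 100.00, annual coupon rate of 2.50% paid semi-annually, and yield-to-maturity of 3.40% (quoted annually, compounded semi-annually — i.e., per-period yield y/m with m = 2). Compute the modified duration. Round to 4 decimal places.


Coupon per period c = face * coupon_rate / m = 1.250000
Periods per year m = 2; per-period yield y/m = 0.017000
Number of cashflows N = 6
Cashflows (t years, CF_t, discount factor 1/(1+y/m)^(m*t), PV):
  t = 0.5000: CF_t = 1.250000, DF = 0.983284, PV = 1.229105
  t = 1.0000: CF_t = 1.250000, DF = 0.966848, PV = 1.208560
  t = 1.5000: CF_t = 1.250000, DF = 0.950686, PV = 1.188358
  t = 2.0000: CF_t = 1.250000, DF = 0.934795, PV = 1.168493
  t = 2.5000: CF_t = 1.250000, DF = 0.919169, PV = 1.148961
  t = 3.0000: CF_t = 101.250000, DF = 0.903804, PV = 91.510160
Price P = sum_t PV_t = 97.453637
First compute Macaulay numerator sum_t t * PV_t:
  t * PV_t at t = 0.5000: 0.614553
  t * PV_t at t = 1.0000: 1.208560
  t * PV_t at t = 1.5000: 1.782536
  t * PV_t at t = 2.0000: 2.336986
  t * PV_t at t = 2.5000: 2.872402
  t * PV_t at t = 3.0000: 274.530480
Macaulay duration D = 283.345517 / 97.453637 = 2.907490
Modified duration = D / (1 + y/m) = 2.907490 / (1 + 0.017000) = 2.858889

Answer: Modified duration = 2.8589


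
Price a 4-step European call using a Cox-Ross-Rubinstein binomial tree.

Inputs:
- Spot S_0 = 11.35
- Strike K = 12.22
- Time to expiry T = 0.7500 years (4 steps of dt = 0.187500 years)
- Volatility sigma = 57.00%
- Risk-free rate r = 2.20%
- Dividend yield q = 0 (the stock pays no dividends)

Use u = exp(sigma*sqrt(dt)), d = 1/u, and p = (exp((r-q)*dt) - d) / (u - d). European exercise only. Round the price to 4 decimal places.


dt = T/N = 0.187500
u = exp(sigma*sqrt(dt)) = 1.279945; d = 1/u = 0.781283
p = (exp((r-q)*dt) - d) / (u - d) = 0.446896
Discount per step: exp(-r*dt) = 0.995883
Stock lattice S(k, i) with i counting down-moves:
  k=0: S(0,0) = 11.3500
  k=1: S(1,0) = 14.5274; S(1,1) = 8.8676
  k=2: S(2,0) = 18.5942; S(2,1) = 11.3500; S(2,2) = 6.9281
  k=3: S(3,0) = 23.7996; S(3,1) = 14.5274; S(3,2) = 8.8676; S(3,3) = 5.4128
  k=4: S(4,0) = 30.4622; S(4,1) = 18.5942; S(4,2) = 11.3500; S(4,3) = 6.9281; S(4,4) = 4.2289
Terminal payoffs V(N, i) = max(S_T - K, 0):
  V(4,0) = 18.242204; V(4,1) = 6.374247; V(4,2) = 0.000000; V(4,3) = 0.000000; V(4,4) = 0.000000
Backward induction: V(k, i) = exp(-r*dt) * [p * V(k+1, i) + (1-p) * V(k+1, i+1)].
  V(3,0) = exp(-r*dt) * [p*18.242204 + (1-p)*6.374247] = 11.629920
  V(3,1) = exp(-r*dt) * [p*6.374247 + (1-p)*0.000000] = 2.836901
  V(3,2) = exp(-r*dt) * [p*0.000000 + (1-p)*0.000000] = 0.000000
  V(3,3) = exp(-r*dt) * [p*0.000000 + (1-p)*0.000000] = 0.000000
  V(2,0) = exp(-r*dt) * [p*11.629920 + (1-p)*2.836901] = 6.738614
  V(2,1) = exp(-r*dt) * [p*2.836901 + (1-p)*0.000000] = 1.262581
  V(2,2) = exp(-r*dt) * [p*0.000000 + (1-p)*0.000000] = 0.000000
  V(1,0) = exp(-r*dt) * [p*6.738614 + (1-p)*1.262581] = 3.694529
  V(1,1) = exp(-r*dt) * [p*1.262581 + (1-p)*0.000000] = 0.561920
  V(0,0) = exp(-r*dt) * [p*3.694529 + (1-p)*0.561920] = 1.953795

Answer: Price = V(0,0) = 1.9538


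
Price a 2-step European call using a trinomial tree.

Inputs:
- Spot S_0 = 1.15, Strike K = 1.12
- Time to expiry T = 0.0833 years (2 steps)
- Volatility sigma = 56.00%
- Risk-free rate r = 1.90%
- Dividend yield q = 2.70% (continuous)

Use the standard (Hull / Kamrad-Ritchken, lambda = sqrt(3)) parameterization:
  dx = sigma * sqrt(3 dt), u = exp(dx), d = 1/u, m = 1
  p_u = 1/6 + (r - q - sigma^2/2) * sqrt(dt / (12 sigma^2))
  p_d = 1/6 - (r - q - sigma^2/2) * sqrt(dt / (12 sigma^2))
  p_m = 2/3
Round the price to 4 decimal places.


Answer: Price = V(0,0) = 0.0841

Derivation:
dt = T/N = 0.041650; dx = sigma*sqrt(3*dt) = 0.197950
u = exp(dx) = 1.218902; d = 1/u = 0.820411
p_u = 0.149329, p_m = 0.666667, p_d = 0.184004
Discount per step: exp(-r*dt) = 0.999209
Stock lattice S(k, j) with j the centered position index:
  k=0: S(0,+0) = 1.1500
  k=1: S(1,-1) = 0.9435; S(1,+0) = 1.1500; S(1,+1) = 1.4017
  k=2: S(2,-2) = 0.7740; S(2,-1) = 0.9435; S(2,+0) = 1.1500; S(2,+1) = 1.4017; S(2,+2) = 1.7086
Terminal payoffs V(N, j) = max(S_T - K, 0):
  V(2,-2) = 0.000000; V(2,-1) = 0.000000; V(2,+0) = 0.030000; V(2,+1) = 0.281737; V(2,+2) = 0.588580
Backward induction: V(k, j) = exp(-r*dt) * [p_u * V(k+1, j+1) + p_m * V(k+1, j) + p_d * V(k+1, j-1)]
  V(1,-1) = exp(-r*dt) * [p_u*0.030000 + p_m*0.000000 + p_d*0.000000] = 0.004476
  V(1,+0) = exp(-r*dt) * [p_u*0.281737 + p_m*0.030000 + p_d*0.000000] = 0.062022
  V(1,+1) = exp(-r*dt) * [p_u*0.588580 + p_m*0.281737 + p_d*0.030000] = 0.281015
  V(0,+0) = exp(-r*dt) * [p_u*0.281015 + p_m*0.062022 + p_d*0.004476] = 0.084069


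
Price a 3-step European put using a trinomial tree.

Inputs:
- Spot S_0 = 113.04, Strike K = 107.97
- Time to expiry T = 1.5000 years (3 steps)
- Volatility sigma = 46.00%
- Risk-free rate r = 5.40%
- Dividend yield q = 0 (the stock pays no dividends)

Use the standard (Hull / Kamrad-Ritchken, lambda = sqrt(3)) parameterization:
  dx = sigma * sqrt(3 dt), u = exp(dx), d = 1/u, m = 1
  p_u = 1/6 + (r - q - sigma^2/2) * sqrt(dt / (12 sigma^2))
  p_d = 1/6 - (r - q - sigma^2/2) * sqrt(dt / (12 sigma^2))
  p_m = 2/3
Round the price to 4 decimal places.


Answer: Price = V(0,0) = 16.0757

Derivation:
dt = T/N = 0.500000; dx = sigma*sqrt(3*dt) = 0.563383
u = exp(dx) = 1.756604; d = 1/u = 0.569280
p_u = 0.143681, p_m = 0.666667, p_d = 0.189653
Discount per step: exp(-r*dt) = 0.973361
Stock lattice S(k, j) with j the centered position index:
  k=0: S(0,+0) = 113.0400
  k=1: S(1,-1) = 64.3514; S(1,+0) = 113.0400; S(1,+1) = 198.5666
  k=2: S(2,-2) = 36.6340; S(2,-1) = 64.3514; S(2,+0) = 113.0400; S(2,+1) = 198.5666; S(2,+2) = 348.8029
  k=3: S(3,-3) = 20.8550; S(3,-2) = 36.6340; S(3,-1) = 64.3514; S(3,+0) = 113.0400; S(3,+1) = 198.5666; S(3,+2) = 348.8029; S(3,+3) = 612.7087
Terminal payoffs V(N, j) = max(K - S_T, 0):
  V(3,-3) = 87.114998; V(3,-2) = 71.336012; V(3,-1) = 43.618574; V(3,+0) = 0.000000; V(3,+1) = 0.000000; V(3,+2) = 0.000000; V(3,+3) = 0.000000
Backward induction: V(k, j) = exp(-r*dt) * [p_u * V(k+1, j+1) + p_m * V(k+1, j) + p_d * V(k+1, j-1)]
  V(2,-2) = exp(-r*dt) * [p_u*43.618574 + p_m*71.336012 + p_d*87.114998] = 68.472153
  V(2,-1) = exp(-r*dt) * [p_u*0.000000 + p_m*43.618574 + p_d*71.336012] = 41.473097
  V(2,+0) = exp(-r*dt) * [p_u*0.000000 + p_m*0.000000 + p_d*43.618574] = 8.052019
  V(2,+1) = exp(-r*dt) * [p_u*0.000000 + p_m*0.000000 + p_d*0.000000] = 0.000000
  V(2,+2) = exp(-r*dt) * [p_u*0.000000 + p_m*0.000000 + p_d*0.000000] = 0.000000
  V(1,-1) = exp(-r*dt) * [p_u*8.052019 + p_m*41.473097 + p_d*68.472153] = 40.678311
  V(1,+0) = exp(-r*dt) * [p_u*0.000000 + p_m*8.052019 + p_d*41.473097] = 12.880979
  V(1,+1) = exp(-r*dt) * [p_u*0.000000 + p_m*0.000000 + p_d*8.052019] = 1.486408
  V(0,+0) = exp(-r*dt) * [p_u*1.486408 + p_m*12.880979 + p_d*40.678311] = 16.075687


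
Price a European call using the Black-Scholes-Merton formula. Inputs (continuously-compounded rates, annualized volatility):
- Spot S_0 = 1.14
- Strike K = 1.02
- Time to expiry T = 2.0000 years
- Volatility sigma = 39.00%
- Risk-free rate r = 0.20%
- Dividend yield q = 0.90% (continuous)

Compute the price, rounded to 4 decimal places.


Answer: Price = 0.2874

Derivation:
d1 = (ln(S/K) + (r - q + 0.5*sigma^2) * T) / (sigma * sqrt(T)) = 0.45205089
d2 = d1 - sigma * sqrt(T) = -0.09949240
exp(-rT) = 0.99600799; exp(-qT) = 0.98216103
C = S_0 * exp(-qT) * N(d1) - K * exp(-rT) * N(d2)
N(d1) = 0.67438384; N(d2) = 0.46037366
C = 1.1400 * 0.98216103 * 0.67438384 - 1.0200 * 0.99600799 * 0.46037366 = 0.2874


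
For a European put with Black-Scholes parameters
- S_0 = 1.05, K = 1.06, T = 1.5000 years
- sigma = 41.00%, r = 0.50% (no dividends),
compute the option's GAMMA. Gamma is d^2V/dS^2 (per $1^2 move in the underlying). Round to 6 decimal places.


Answer: Gamma = 0.733887

Derivation:
d1 = 0.2471321189; d2 = -0.2550132783
phi(d1) = 0.3869438545; exp(-qT) = 1.0000000000; exp(-rT) = 0.9925280548
Gamma = exp(-qT) * phi(d1) / (S * sigma * sqrt(T)) = 1.0000000000 * 0.3869438545 / (1.0500 * 0.4100 * 1.2247448714) = 0.733887


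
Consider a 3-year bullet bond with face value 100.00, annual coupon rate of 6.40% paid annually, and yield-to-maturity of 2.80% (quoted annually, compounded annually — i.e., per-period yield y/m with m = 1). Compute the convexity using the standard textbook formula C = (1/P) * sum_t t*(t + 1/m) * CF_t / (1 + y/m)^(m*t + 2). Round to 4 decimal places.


Coupon per period c = face * coupon_rate / m = 6.400000
Periods per year m = 1; per-period yield y/m = 0.028000
Number of cashflows N = 3
Cashflows (t years, CF_t, discount factor 1/(1+y/m)^(m*t), PV):
  t = 1.0000: CF_t = 6.400000, DF = 0.972763, PV = 6.225681
  t = 2.0000: CF_t = 6.400000, DF = 0.946267, PV = 6.056110
  t = 3.0000: CF_t = 106.400000, DF = 0.920493, PV = 97.940493
Price P = sum_t PV_t = 110.222283
Convexity numerator sum_t t*(t + 1/m) * CF_t / (1+y/m)^(m*t + 2):
  t = 1.0000: term = 11.782315
  t = 2.0000: term = 34.384187
  t = 3.0000: term = 1112.134468
Convexity = (1/P) * sum = 1158.300970 / 110.222283 = 10.508773

Answer: Convexity = 10.5088


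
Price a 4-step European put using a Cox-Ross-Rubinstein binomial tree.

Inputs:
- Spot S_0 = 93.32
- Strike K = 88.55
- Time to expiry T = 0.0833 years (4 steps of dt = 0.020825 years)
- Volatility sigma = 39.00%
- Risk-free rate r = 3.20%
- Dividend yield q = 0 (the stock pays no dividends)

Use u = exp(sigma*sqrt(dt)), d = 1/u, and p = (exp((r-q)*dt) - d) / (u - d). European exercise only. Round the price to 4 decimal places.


dt = T/N = 0.020825
u = exp(sigma*sqrt(dt)) = 1.057894; d = 1/u = 0.945274
p = (exp((r-q)*dt) - d) / (u - d) = 0.491853
Discount per step: exp(-r*dt) = 0.999334
Stock lattice S(k, i) with i counting down-moves:
  k=0: S(0,0) = 93.3200
  k=1: S(1,0) = 98.7227; S(1,1) = 88.2130
  k=2: S(2,0) = 104.4382; S(2,1) = 93.3200; S(2,2) = 83.3854
  k=3: S(3,0) = 110.4845; S(3,1) = 98.7227; S(3,2) = 88.2130; S(3,3) = 78.8221
  k=4: S(4,0) = 116.8810; S(4,1) = 104.4382; S(4,2) = 93.3200; S(4,3) = 83.3854; S(4,4) = 74.5085
Terminal payoffs V(N, i) = max(K - S_T, 0):
  V(4,0) = 0.000000; V(4,1) = 0.000000; V(4,2) = 0.000000; V(4,3) = 5.164564; V(4,4) = 14.041525
Backward induction: V(k, i) = exp(-r*dt) * [p * V(k+1, i) + (1-p) * V(k+1, i+1)].
  V(3,0) = exp(-r*dt) * [p*0.000000 + (1-p)*0.000000] = 0.000000
  V(3,1) = exp(-r*dt) * [p*0.000000 + (1-p)*0.000000] = 0.000000
  V(3,2) = exp(-r*dt) * [p*0.000000 + (1-p)*5.164564] = 2.622610
  V(3,3) = exp(-r*dt) * [p*5.164564 + (1-p)*14.041525] = 9.668921
  V(2,0) = exp(-r*dt) * [p*0.000000 + (1-p)*0.000000] = 0.000000
  V(2,1) = exp(-r*dt) * [p*0.000000 + (1-p)*2.622610] = 1.331784
  V(2,2) = exp(-r*dt) * [p*2.622610 + (1-p)*9.668921] = 6.199041
  V(1,0) = exp(-r*dt) * [p*0.000000 + (1-p)*1.331784] = 0.676292
  V(1,1) = exp(-r*dt) * [p*1.331784 + (1-p)*6.199041] = 3.802532
  V(0,0) = exp(-r*dt) * [p*0.676292 + (1-p)*3.802532] = 2.263373

Answer: Price = V(0,0) = 2.2634


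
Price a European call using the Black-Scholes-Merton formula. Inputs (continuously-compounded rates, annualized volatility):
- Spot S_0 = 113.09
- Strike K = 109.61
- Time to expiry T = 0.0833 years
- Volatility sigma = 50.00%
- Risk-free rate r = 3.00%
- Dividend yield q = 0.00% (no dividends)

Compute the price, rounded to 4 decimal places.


d1 = (ln(S/K) + (r - q + 0.5*sigma^2) * T) / (sigma * sqrt(T)) = 0.30605814
d2 = d1 - sigma * sqrt(T) = 0.16174944
exp(-rT) = 0.99750412; exp(-qT) = 1.00000000
C = S_0 * exp(-qT) * N(d1) - K * exp(-rT) * N(d2)
N(d1) = 0.62021981; N(d2) = 0.56424841
C = 113.0900 * 1.00000000 * 0.62021981 - 109.6100 * 0.99750412 * 0.56424841 = 8.4478

Answer: Price = 8.4478


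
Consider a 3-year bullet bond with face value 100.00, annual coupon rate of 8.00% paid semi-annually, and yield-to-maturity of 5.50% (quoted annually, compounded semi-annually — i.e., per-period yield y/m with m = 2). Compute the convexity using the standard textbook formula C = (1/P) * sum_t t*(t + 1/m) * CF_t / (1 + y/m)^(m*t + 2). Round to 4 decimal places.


Answer: Convexity = 8.7849

Derivation:
Coupon per period c = face * coupon_rate / m = 4.000000
Periods per year m = 2; per-period yield y/m = 0.027500
Number of cashflows N = 6
Cashflows (t years, CF_t, discount factor 1/(1+y/m)^(m*t), PV):
  t = 0.5000: CF_t = 4.000000, DF = 0.973236, PV = 3.892944
  t = 1.0000: CF_t = 4.000000, DF = 0.947188, PV = 3.788753
  t = 1.5000: CF_t = 4.000000, DF = 0.921838, PV = 3.687351
  t = 2.0000: CF_t = 4.000000, DF = 0.897166, PV = 3.588663
  t = 2.5000: CF_t = 4.000000, DF = 0.873154, PV = 3.492616
  t = 3.0000: CF_t = 104.000000, DF = 0.849785, PV = 88.377631
Price P = sum_t PV_t = 106.827958
Convexity numerator sum_t t*(t + 1/m) * CF_t / (1+y/m)^(m*t + 2):
  t = 0.5000: term = 1.843676
  t = 1.0000: term = 5.382994
  t = 1.5000: term = 10.477848
  t = 2.0000: term = 16.995698
  t = 2.5000: term = 24.811238
  t = 3.0000: term = 878.957738
Convexity = (1/P) * sum = 938.469193 / 106.827958 = 8.784865


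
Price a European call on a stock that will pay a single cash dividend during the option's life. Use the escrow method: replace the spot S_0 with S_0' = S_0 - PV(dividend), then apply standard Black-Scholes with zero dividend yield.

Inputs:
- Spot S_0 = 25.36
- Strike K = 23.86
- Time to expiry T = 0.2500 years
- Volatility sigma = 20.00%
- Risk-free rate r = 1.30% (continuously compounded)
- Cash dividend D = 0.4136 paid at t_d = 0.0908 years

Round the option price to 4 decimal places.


Answer: Price = 1.6626

Derivation:
PV(D) = D * exp(-r * t_d) = 0.4136 * 0.99882030 = 0.41311207
S_0' = S_0 - PV(D) = 25.3600 - 0.41311207 = 24.94688793
d1 = (ln(S_0'/K) + (r + sigma^2/2)*T) / (sigma*sqrt(T)) = 0.52795665
d2 = d1 - sigma*sqrt(T) = 0.42795665
exp(-rT) = 0.99675528
N(d1) = 0.70123529; N(d2) = 0.66565866
C = S_0' * N(d1) - K * exp(-rT) * N(d2) = 24.94688793 * 0.70123529 - 23.8600 * 0.99675528 * 0.66565866 = 1.6626


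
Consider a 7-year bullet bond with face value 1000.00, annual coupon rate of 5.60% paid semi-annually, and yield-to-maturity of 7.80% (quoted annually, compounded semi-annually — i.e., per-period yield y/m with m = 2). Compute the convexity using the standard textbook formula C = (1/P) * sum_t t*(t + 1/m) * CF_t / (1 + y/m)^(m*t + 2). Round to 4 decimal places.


Answer: Convexity = 37.7208

Derivation:
Coupon per period c = face * coupon_rate / m = 28.000000
Periods per year m = 2; per-period yield y/m = 0.039000
Number of cashflows N = 14
Cashflows (t years, CF_t, discount factor 1/(1+y/m)^(m*t), PV):
  t = 0.5000: CF_t = 28.000000, DF = 0.962464, PV = 26.948989
  t = 1.0000: CF_t = 28.000000, DF = 0.926337, PV = 25.937430
  t = 1.5000: CF_t = 28.000000, DF = 0.891566, PV = 24.963840
  t = 2.0000: CF_t = 28.000000, DF = 0.858100, PV = 24.026795
  t = 2.5000: CF_t = 28.000000, DF = 0.825890, PV = 23.124923
  t = 3.0000: CF_t = 28.000000, DF = 0.794889, PV = 22.256904
  t = 3.5000: CF_t = 28.000000, DF = 0.765052, PV = 21.421466
  t = 4.0000: CF_t = 28.000000, DF = 0.736335, PV = 20.617388
  t = 4.5000: CF_t = 28.000000, DF = 0.708696, PV = 19.843492
  t = 5.0000: CF_t = 28.000000, DF = 0.682094, PV = 19.098645
  t = 5.5000: CF_t = 28.000000, DF = 0.656491, PV = 18.381756
  t = 6.0000: CF_t = 28.000000, DF = 0.631849, PV = 17.691777
  t = 6.5000: CF_t = 28.000000, DF = 0.608132, PV = 17.027697
  t = 7.0000: CF_t = 1028.000000, DF = 0.585305, PV = 601.693679
Price P = sum_t PV_t = 883.034782
Convexity numerator sum_t t*(t + 1/m) * CF_t / (1+y/m)^(m*t + 2):
  t = 0.5000: term = 12.481920
  t = 1.0000: term = 36.040192
  t = 1.5000: term = 69.374769
  t = 2.0000: term = 111.284518
  t = 2.5000: term = 160.660999
  t = 3.0000: term = 216.482577
  t = 3.5000: term = 277.808890
  t = 4.0000: term = 343.775610
  t = 4.5000: term = 413.589521
  t = 5.0000: term = 486.523872
  t = 5.5000: term = 561.914000
  t = 6.0000: term = 639.153207
  t = 6.5000: term = 717.688876
  t = 7.0000: term = 29261.976497
Convexity = (1/P) * sum = 33308.755448 / 883.034782 = 37.720774
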